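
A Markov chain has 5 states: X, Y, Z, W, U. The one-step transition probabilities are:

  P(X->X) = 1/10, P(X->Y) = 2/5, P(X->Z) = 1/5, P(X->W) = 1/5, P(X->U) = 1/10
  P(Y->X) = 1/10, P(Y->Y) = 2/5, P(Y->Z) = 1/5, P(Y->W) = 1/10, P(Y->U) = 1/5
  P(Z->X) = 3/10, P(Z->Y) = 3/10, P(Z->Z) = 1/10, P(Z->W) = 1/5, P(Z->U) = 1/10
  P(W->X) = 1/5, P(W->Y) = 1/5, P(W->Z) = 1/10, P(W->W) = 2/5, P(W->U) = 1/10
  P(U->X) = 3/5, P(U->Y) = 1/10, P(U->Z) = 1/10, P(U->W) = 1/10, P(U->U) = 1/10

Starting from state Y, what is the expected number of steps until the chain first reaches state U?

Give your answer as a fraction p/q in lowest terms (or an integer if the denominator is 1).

Let h_i = expected steps to first reach U from state i.
Boundary: h_U = 0.
First-step equations for the other states:
  h_X = 1 + 1/10*h_X + 2/5*h_Y + 1/5*h_Z + 1/5*h_W + 1/10*h_U
  h_Y = 1 + 1/10*h_X + 2/5*h_Y + 1/5*h_Z + 1/10*h_W + 1/5*h_U
  h_Z = 1 + 3/10*h_X + 3/10*h_Y + 1/10*h_Z + 1/5*h_W + 1/10*h_U
  h_W = 1 + 1/5*h_X + 1/5*h_Y + 1/10*h_Z + 2/5*h_W + 1/10*h_U

Substituting h_U = 0 and rearranging gives the linear system (I - Q) h = 1:
  [9/10, -2/5, -1/5, -1/5] . (h_X, h_Y, h_Z, h_W) = 1
  [-1/10, 3/5, -1/5, -1/10] . (h_X, h_Y, h_Z, h_W) = 1
  [-3/10, -3/10, 9/10, -1/5] . (h_X, h_Y, h_Z, h_W) = 1
  [-1/5, -1/5, -1/10, 3/5] . (h_X, h_Y, h_Z, h_W) = 1

Solving yields:
  h_X = 8590/1153
  h_Y = 7710/1153
  h_Z = 8670/1153
  h_W = 8800/1153

Starting state is Y, so the expected hitting time is h_Y = 7710/1153.

Answer: 7710/1153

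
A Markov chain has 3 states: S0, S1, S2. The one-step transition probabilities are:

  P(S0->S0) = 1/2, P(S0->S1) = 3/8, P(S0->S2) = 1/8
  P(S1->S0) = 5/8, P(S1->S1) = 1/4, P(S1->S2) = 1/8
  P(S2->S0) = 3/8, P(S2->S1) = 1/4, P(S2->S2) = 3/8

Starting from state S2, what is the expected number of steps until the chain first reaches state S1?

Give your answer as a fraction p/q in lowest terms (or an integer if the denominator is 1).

Answer: 56/17

Derivation:
Let h_i = expected steps to first reach S1 from state i.
Boundary: h_S1 = 0.
First-step equations for the other states:
  h_S0 = 1 + 1/2*h_S0 + 3/8*h_S1 + 1/8*h_S2
  h_S2 = 1 + 3/8*h_S0 + 1/4*h_S1 + 3/8*h_S2

Substituting h_S1 = 0 and rearranging gives the linear system (I - Q) h = 1:
  [1/2, -1/8] . (h_S0, h_S2) = 1
  [-3/8, 5/8] . (h_S0, h_S2) = 1

Solving yields:
  h_S0 = 48/17
  h_S2 = 56/17

Starting state is S2, so the expected hitting time is h_S2 = 56/17.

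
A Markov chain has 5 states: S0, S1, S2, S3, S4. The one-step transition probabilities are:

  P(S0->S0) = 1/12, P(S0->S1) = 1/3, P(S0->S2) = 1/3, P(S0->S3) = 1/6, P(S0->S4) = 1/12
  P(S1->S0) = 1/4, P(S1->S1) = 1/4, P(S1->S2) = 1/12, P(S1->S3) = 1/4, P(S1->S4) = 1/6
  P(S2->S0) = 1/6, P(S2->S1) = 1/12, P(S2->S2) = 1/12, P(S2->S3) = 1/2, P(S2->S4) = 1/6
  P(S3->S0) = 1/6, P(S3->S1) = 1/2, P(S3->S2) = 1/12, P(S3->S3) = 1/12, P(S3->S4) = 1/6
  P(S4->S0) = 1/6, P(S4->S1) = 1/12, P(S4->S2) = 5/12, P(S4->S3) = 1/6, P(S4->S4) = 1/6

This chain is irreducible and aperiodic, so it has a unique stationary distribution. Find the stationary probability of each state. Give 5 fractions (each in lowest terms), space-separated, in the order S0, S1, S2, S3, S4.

The stationary distribution satisfies pi = pi * P, i.e.:
  pi_S0 = 1/12*pi_S0 + 1/4*pi_S1 + 1/6*pi_S2 + 1/6*pi_S3 + 1/6*pi_S4
  pi_S1 = 1/3*pi_S0 + 1/4*pi_S1 + 1/12*pi_S2 + 1/2*pi_S3 + 1/12*pi_S4
  pi_S2 = 1/3*pi_S0 + 1/12*pi_S1 + 1/12*pi_S2 + 1/12*pi_S3 + 5/12*pi_S4
  pi_S3 = 1/6*pi_S0 + 1/4*pi_S1 + 1/2*pi_S2 + 1/12*pi_S3 + 1/6*pi_S4
  pi_S4 = 1/12*pi_S0 + 1/6*pi_S1 + 1/6*pi_S2 + 1/6*pi_S3 + 1/6*pi_S4
with normalization: pi_S0 + pi_S1 + pi_S2 + pi_S3 + pi_S4 = 1.

Using the first 4 balance equations plus normalization, the linear system A*pi = b is:
  [-11/12, 1/4, 1/6, 1/6, 1/6] . pi = 0
  [1/3, -3/4, 1/12, 1/2, 1/12] . pi = 0
  [1/3, 1/12, -11/12, 1/12, 5/12] . pi = 0
  [1/6, 1/4, 1/2, -11/12, 1/6] . pi = 0
  [1, 1, 1, 1, 1] . pi = 1

Solving yields:
  pi_S0 = 1241/7117
  pi_S1 = 1899/7117
  pi_S2 = 5057/28468
  pi_S3 = 1630/7117
  pi_S4 = 4331/28468

Verification (pi * P):
  1241/7117*1/12 + 1899/7117*1/4 + 5057/28468*1/6 + 1630/7117*1/6 + 4331/28468*1/6 = 1241/7117 = pi_S0  (ok)
  1241/7117*1/3 + 1899/7117*1/4 + 5057/28468*1/12 + 1630/7117*1/2 + 4331/28468*1/12 = 1899/7117 = pi_S1  (ok)
  1241/7117*1/3 + 1899/7117*1/12 + 5057/28468*1/12 + 1630/7117*1/12 + 4331/28468*5/12 = 5057/28468 = pi_S2  (ok)
  1241/7117*1/6 + 1899/7117*1/4 + 5057/28468*1/2 + 1630/7117*1/12 + 4331/28468*1/6 = 1630/7117 = pi_S3  (ok)
  1241/7117*1/12 + 1899/7117*1/6 + 5057/28468*1/6 + 1630/7117*1/6 + 4331/28468*1/6 = 4331/28468 = pi_S4  (ok)

Answer: 1241/7117 1899/7117 5057/28468 1630/7117 4331/28468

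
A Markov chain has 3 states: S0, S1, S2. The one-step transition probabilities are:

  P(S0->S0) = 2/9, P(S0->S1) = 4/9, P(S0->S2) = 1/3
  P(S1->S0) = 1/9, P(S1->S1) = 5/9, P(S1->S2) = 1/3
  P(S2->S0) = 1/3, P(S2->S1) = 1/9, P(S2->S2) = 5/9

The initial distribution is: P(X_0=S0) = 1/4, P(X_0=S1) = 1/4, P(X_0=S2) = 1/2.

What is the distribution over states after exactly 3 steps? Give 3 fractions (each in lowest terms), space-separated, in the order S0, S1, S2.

Answer: 227/972 983/2916 313/729

Derivation:
Propagating the distribution step by step (d_{t+1} = d_t * P):
d_0 = (S0=1/4, S1=1/4, S2=1/2)
  d_1[S0] = 1/4*2/9 + 1/4*1/9 + 1/2*1/3 = 1/4
  d_1[S1] = 1/4*4/9 + 1/4*5/9 + 1/2*1/9 = 11/36
  d_1[S2] = 1/4*1/3 + 1/4*1/3 + 1/2*5/9 = 4/9
d_1 = (S0=1/4, S1=11/36, S2=4/9)
  d_2[S0] = 1/4*2/9 + 11/36*1/9 + 4/9*1/3 = 77/324
  d_2[S1] = 1/4*4/9 + 11/36*5/9 + 4/9*1/9 = 107/324
  d_2[S2] = 1/4*1/3 + 11/36*1/3 + 4/9*5/9 = 35/81
d_2 = (S0=77/324, S1=107/324, S2=35/81)
  d_3[S0] = 77/324*2/9 + 107/324*1/9 + 35/81*1/3 = 227/972
  d_3[S1] = 77/324*4/9 + 107/324*5/9 + 35/81*1/9 = 983/2916
  d_3[S2] = 77/324*1/3 + 107/324*1/3 + 35/81*5/9 = 313/729
d_3 = (S0=227/972, S1=983/2916, S2=313/729)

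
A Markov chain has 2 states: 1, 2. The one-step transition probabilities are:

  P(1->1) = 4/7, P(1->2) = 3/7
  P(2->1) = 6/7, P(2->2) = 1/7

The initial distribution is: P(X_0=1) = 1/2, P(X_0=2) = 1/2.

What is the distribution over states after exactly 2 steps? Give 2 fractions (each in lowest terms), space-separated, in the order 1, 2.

Answer: 32/49 17/49

Derivation:
Propagating the distribution step by step (d_{t+1} = d_t * P):
d_0 = (1=1/2, 2=1/2)
  d_1[1] = 1/2*4/7 + 1/2*6/7 = 5/7
  d_1[2] = 1/2*3/7 + 1/2*1/7 = 2/7
d_1 = (1=5/7, 2=2/7)
  d_2[1] = 5/7*4/7 + 2/7*6/7 = 32/49
  d_2[2] = 5/7*3/7 + 2/7*1/7 = 17/49
d_2 = (1=32/49, 2=17/49)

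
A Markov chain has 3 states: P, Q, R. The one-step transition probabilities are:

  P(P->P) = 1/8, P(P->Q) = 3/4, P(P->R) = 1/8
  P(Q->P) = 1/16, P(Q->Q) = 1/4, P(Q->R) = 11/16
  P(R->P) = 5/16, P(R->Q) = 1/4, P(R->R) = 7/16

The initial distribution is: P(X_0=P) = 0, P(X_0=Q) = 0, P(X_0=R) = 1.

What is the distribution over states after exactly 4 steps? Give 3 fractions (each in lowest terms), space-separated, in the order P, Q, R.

Propagating the distribution step by step (d_{t+1} = d_t * P):
d_0 = (P=0, Q=0, R=1)
  d_1[P] = 0*1/8 + 0*1/16 + 1*5/16 = 5/16
  d_1[Q] = 0*3/4 + 0*1/4 + 1*1/4 = 1/4
  d_1[R] = 0*1/8 + 0*11/16 + 1*7/16 = 7/16
d_1 = (P=5/16, Q=1/4, R=7/16)
  d_2[P] = 5/16*1/8 + 1/4*1/16 + 7/16*5/16 = 49/256
  d_2[Q] = 5/16*3/4 + 1/4*1/4 + 7/16*1/4 = 13/32
  d_2[R] = 5/16*1/8 + 1/4*11/16 + 7/16*7/16 = 103/256
d_2 = (P=49/256, Q=13/32, R=103/256)
  d_3[P] = 49/256*1/8 + 13/32*1/16 + 103/256*5/16 = 717/4096
  d_3[Q] = 49/256*3/4 + 13/32*1/4 + 103/256*1/4 = 177/512
  d_3[R] = 49/256*1/8 + 13/32*11/16 + 103/256*7/16 = 1963/4096
d_3 = (P=717/4096, Q=177/512, R=1963/4096)
  d_4[P] = 717/4096*1/8 + 177/512*1/16 + 1963/4096*5/16 = 12665/65536
  d_4[Q] = 717/4096*3/4 + 177/512*1/4 + 1963/4096*1/4 = 2765/8192
  d_4[R] = 717/4096*1/8 + 177/512*11/16 + 1963/4096*7/16 = 30751/65536
d_4 = (P=12665/65536, Q=2765/8192, R=30751/65536)

Answer: 12665/65536 2765/8192 30751/65536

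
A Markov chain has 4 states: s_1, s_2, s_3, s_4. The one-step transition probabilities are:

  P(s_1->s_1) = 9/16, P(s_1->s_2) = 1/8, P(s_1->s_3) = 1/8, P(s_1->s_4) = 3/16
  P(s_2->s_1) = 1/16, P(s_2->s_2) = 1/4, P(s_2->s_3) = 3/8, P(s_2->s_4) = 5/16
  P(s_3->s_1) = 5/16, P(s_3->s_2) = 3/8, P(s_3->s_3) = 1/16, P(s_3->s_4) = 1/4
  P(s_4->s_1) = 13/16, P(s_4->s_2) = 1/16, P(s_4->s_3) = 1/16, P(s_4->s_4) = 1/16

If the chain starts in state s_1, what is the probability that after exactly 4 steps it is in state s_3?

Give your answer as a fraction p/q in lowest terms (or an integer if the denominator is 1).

Computing P^4 by repeated multiplication:
P^1 =
  s_1: [9/16, 1/8, 1/8, 3/16]
  s_2: [1/16, 1/4, 3/8, 5/16]
  s_3: [5/16, 3/8, 1/16, 1/4]
  s_4: [13/16, 1/16, 1/16, 1/16]
P^2 =
  s_1: [33/64, 41/256, 35/256, 3/16]
  s_2: [27/64, 59/256, 37/256, 13/64]
  s_3: [27/64, 11/64, 51/256, 53/256]
  s_4: [17/32, 37/256, 17/128, 49/256]
P^3 =
  s_1: [507/1024, 343/2048, 593/4096, 789/4096]
  s_2: [473/1024, 363/2048, 659/4096, 819/4096]
  s_3: [245/512, 751/4096, 73/512, 801/4096]
  s_4: [517/1024, 673/4096, 577/4096, 389/2048]
P^4 =
  s_1: [1005/2048, 11147/65536, 4777/32768, 12675/65536]
  s_2: [1981/4096, 11461/65536, 4809/32768, 12761/65536]
  s_3: [7931/16384, 11229/65536, 9811/65536, 3193/16384]
  s_4: [8071/16384, 2767/16384, 9529/65536, 12655/65536]

(P^4)[s_1 -> s_3] = 4777/32768

Answer: 4777/32768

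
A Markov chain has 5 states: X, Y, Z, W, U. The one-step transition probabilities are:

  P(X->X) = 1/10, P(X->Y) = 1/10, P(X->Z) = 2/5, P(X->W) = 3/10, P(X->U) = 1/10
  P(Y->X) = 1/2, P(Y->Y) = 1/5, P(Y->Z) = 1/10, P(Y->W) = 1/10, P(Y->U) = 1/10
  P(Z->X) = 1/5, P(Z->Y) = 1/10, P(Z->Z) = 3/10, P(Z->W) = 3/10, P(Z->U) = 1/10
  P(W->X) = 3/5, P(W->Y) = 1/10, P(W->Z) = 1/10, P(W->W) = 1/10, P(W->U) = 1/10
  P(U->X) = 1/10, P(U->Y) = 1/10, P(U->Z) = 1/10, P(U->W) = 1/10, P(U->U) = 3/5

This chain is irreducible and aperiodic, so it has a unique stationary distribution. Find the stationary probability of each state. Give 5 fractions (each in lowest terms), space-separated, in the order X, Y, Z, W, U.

Answer: 79/297 1/9 89/396 107/540 1/5

Derivation:
The stationary distribution satisfies pi = pi * P, i.e.:
  pi_X = 1/10*pi_X + 1/2*pi_Y + 1/5*pi_Z + 3/5*pi_W + 1/10*pi_U
  pi_Y = 1/10*pi_X + 1/5*pi_Y + 1/10*pi_Z + 1/10*pi_W + 1/10*pi_U
  pi_Z = 2/5*pi_X + 1/10*pi_Y + 3/10*pi_Z + 1/10*pi_W + 1/10*pi_U
  pi_W = 3/10*pi_X + 1/10*pi_Y + 3/10*pi_Z + 1/10*pi_W + 1/10*pi_U
  pi_U = 1/10*pi_X + 1/10*pi_Y + 1/10*pi_Z + 1/10*pi_W + 3/5*pi_U
with normalization: pi_X + pi_Y + pi_Z + pi_W + pi_U = 1.

Using the first 4 balance equations plus normalization, the linear system A*pi = b is:
  [-9/10, 1/2, 1/5, 3/5, 1/10] . pi = 0
  [1/10, -4/5, 1/10, 1/10, 1/10] . pi = 0
  [2/5, 1/10, -7/10, 1/10, 1/10] . pi = 0
  [3/10, 1/10, 3/10, -9/10, 1/10] . pi = 0
  [1, 1, 1, 1, 1] . pi = 1

Solving yields:
  pi_X = 79/297
  pi_Y = 1/9
  pi_Z = 89/396
  pi_W = 107/540
  pi_U = 1/5

Verification (pi * P):
  79/297*1/10 + 1/9*1/2 + 89/396*1/5 + 107/540*3/5 + 1/5*1/10 = 79/297 = pi_X  (ok)
  79/297*1/10 + 1/9*1/5 + 89/396*1/10 + 107/540*1/10 + 1/5*1/10 = 1/9 = pi_Y  (ok)
  79/297*2/5 + 1/9*1/10 + 89/396*3/10 + 107/540*1/10 + 1/5*1/10 = 89/396 = pi_Z  (ok)
  79/297*3/10 + 1/9*1/10 + 89/396*3/10 + 107/540*1/10 + 1/5*1/10 = 107/540 = pi_W  (ok)
  79/297*1/10 + 1/9*1/10 + 89/396*1/10 + 107/540*1/10 + 1/5*3/5 = 1/5 = pi_U  (ok)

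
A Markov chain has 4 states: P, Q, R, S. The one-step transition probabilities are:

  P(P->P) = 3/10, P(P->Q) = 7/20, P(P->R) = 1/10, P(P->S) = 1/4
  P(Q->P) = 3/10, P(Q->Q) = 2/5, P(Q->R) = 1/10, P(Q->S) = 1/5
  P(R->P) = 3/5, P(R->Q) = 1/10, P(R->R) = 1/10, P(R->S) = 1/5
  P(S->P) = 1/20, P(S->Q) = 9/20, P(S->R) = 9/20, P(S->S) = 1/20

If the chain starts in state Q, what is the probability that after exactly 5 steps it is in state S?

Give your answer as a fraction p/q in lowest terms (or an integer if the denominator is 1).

Answer: 299277/1600000

Derivation:
Computing P^5 by repeated multiplication:
P^1 =
  P: [3/10, 7/20, 1/10, 1/4]
  Q: [3/10, 2/5, 1/10, 1/5]
  R: [3/5, 1/10, 1/10, 1/5]
  S: [1/20, 9/20, 9/20, 1/20]
P^2 =
  P: [107/400, 147/400, 3/16, 71/400]
  Q: [7/25, 73/200, 17/100, 37/200]
  R: [7/25, 7/20, 17/100, 1/5]
  S: [169/400, 53/200, 47/400, 39/200]
P^3 =
  P: [499/1600, 1357/4000, 1297/8000, 747/4000]
  Q: [1219/4000, 1377/4000, 659/4000, 149/800]
  R: [301/1000, 69/200, 17/100, 23/125]
  S: [573/2000, 2827/8000, 673/4000, 307/1600]
P^4 =
  P: [6039/20000, 55217/160000, 13229/80000, 30013/160000]
  Q: [24229/80000, 6893/20000, 2643/16000, 1873/10000]
  R: [61/200, 6863/20000, 411/2500, 3749/20000]
  S: [48401/160000, 55167/160000, 5349/32000, 29687/160000]
P^5 =
  P: [968683/3200000, 1102953/3200000, 530091/3200000, 598273/3200000]
  Q: [48437/160000, 110293/320000, 33111/200000, 299277/1600000]
  R: [120983/400000, 137921/400000, 66243/400000, 74853/400000]
  S: [194407/640000, 68801/200000, 527809/3200000, 29967/160000]

(P^5)[Q -> S] = 299277/1600000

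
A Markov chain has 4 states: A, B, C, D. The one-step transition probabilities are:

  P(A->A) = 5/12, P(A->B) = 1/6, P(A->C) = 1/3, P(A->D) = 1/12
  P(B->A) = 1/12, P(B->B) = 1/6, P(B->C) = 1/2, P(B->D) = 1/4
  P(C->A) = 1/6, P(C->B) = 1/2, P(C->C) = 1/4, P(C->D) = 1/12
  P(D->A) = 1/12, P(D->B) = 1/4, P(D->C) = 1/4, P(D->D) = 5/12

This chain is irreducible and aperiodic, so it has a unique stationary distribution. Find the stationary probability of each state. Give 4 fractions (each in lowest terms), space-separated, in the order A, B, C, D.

The stationary distribution satisfies pi = pi * P, i.e.:
  pi_A = 5/12*pi_A + 1/12*pi_B + 1/6*pi_C + 1/12*pi_D
  pi_B = 1/6*pi_A + 1/6*pi_B + 1/2*pi_C + 1/4*pi_D
  pi_C = 1/3*pi_A + 1/2*pi_B + 1/4*pi_C + 1/4*pi_D
  pi_D = 1/12*pi_A + 1/4*pi_B + 1/12*pi_C + 5/12*pi_D
with normalization: pi_A + pi_B + pi_C + pi_D = 1.

Using the first 3 balance equations plus normalization, the linear system A*pi = b is:
  [-7/12, 1/12, 1/6, 1/12] . pi = 0
  [1/6, -5/6, 1/2, 1/4] . pi = 0
  [1/3, 1/2, -3/4, 1/4] . pi = 0
  [1, 1, 1, 1] . pi = 1

Solving yields:
  pi_A = 195/1166
  pi_B = 345/1166
  pi_C = 197/583
  pi_D = 116/583

Verification (pi * P):
  195/1166*5/12 + 345/1166*1/12 + 197/583*1/6 + 116/583*1/12 = 195/1166 = pi_A  (ok)
  195/1166*1/6 + 345/1166*1/6 + 197/583*1/2 + 116/583*1/4 = 345/1166 = pi_B  (ok)
  195/1166*1/3 + 345/1166*1/2 + 197/583*1/4 + 116/583*1/4 = 197/583 = pi_C  (ok)
  195/1166*1/12 + 345/1166*1/4 + 197/583*1/12 + 116/583*5/12 = 116/583 = pi_D  (ok)

Answer: 195/1166 345/1166 197/583 116/583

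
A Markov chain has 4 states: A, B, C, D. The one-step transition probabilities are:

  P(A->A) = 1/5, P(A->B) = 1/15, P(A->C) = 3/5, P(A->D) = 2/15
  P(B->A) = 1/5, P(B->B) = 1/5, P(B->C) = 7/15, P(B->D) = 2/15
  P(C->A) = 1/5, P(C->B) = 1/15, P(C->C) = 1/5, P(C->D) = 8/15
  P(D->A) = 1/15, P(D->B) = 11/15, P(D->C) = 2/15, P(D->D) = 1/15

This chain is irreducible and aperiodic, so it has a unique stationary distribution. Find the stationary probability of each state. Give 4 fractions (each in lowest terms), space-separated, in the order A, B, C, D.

Answer: 421/2517 223/839 809/2517 206/839

Derivation:
The stationary distribution satisfies pi = pi * P, i.e.:
  pi_A = 1/5*pi_A + 1/5*pi_B + 1/5*pi_C + 1/15*pi_D
  pi_B = 1/15*pi_A + 1/5*pi_B + 1/15*pi_C + 11/15*pi_D
  pi_C = 3/5*pi_A + 7/15*pi_B + 1/5*pi_C + 2/15*pi_D
  pi_D = 2/15*pi_A + 2/15*pi_B + 8/15*pi_C + 1/15*pi_D
with normalization: pi_A + pi_B + pi_C + pi_D = 1.

Using the first 3 balance equations plus normalization, the linear system A*pi = b is:
  [-4/5, 1/5, 1/5, 1/15] . pi = 0
  [1/15, -4/5, 1/15, 11/15] . pi = 0
  [3/5, 7/15, -4/5, 2/15] . pi = 0
  [1, 1, 1, 1] . pi = 1

Solving yields:
  pi_A = 421/2517
  pi_B = 223/839
  pi_C = 809/2517
  pi_D = 206/839

Verification (pi * P):
  421/2517*1/5 + 223/839*1/5 + 809/2517*1/5 + 206/839*1/15 = 421/2517 = pi_A  (ok)
  421/2517*1/15 + 223/839*1/5 + 809/2517*1/15 + 206/839*11/15 = 223/839 = pi_B  (ok)
  421/2517*3/5 + 223/839*7/15 + 809/2517*1/5 + 206/839*2/15 = 809/2517 = pi_C  (ok)
  421/2517*2/15 + 223/839*2/15 + 809/2517*8/15 + 206/839*1/15 = 206/839 = pi_D  (ok)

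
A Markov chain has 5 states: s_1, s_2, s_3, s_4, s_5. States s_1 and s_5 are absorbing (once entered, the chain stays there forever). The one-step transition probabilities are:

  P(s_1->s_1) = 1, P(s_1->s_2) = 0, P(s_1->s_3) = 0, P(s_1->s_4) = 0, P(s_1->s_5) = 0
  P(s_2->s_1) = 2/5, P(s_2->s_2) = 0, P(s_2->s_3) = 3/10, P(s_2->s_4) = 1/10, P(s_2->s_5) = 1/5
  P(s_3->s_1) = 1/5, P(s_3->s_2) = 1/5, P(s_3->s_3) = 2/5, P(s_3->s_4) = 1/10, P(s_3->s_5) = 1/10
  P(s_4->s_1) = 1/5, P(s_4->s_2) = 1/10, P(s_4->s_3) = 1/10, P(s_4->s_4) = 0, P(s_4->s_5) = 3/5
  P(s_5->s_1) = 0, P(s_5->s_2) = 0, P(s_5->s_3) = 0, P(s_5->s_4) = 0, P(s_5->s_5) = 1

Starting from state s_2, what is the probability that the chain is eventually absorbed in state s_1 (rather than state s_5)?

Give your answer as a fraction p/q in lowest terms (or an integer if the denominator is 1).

Answer: 316/519

Derivation:
Let a_i = P(absorbed in s_1 | start in state i).
Boundary conditions: a_s_1 = 1, a_s_5 = 0.
For each transient state i, a_i = sum_j P(i->j) * a_j:
  a_s_2 = 2/5*a_s_1 + 0*a_s_2 + 3/10*a_s_3 + 1/10*a_s_4 + 1/5*a_s_5
  a_s_3 = 1/5*a_s_1 + 1/5*a_s_2 + 2/5*a_s_3 + 1/10*a_s_4 + 1/10*a_s_5
  a_s_4 = 1/5*a_s_1 + 1/10*a_s_2 + 1/10*a_s_3 + 0*a_s_4 + 3/5*a_s_5

Substituting a_s_1 = 1 and a_s_5 = 0, rearrange to (I - Q) a = r where r[i] = P(i -> s_1):
  [1, -3/10, -1/10] . (a_s_2, a_s_3, a_s_4) = 2/5
  [-1/5, 3/5, -1/10] . (a_s_2, a_s_3, a_s_4) = 1/5
  [-1/10, -1/10, 1] . (a_s_2, a_s_3, a_s_4) = 1/5

Solving yields:
  a_s_2 = 316/519
  a_s_3 = 102/173
  a_s_4 = 166/519

Starting state is s_2, so the absorption probability is a_s_2 = 316/519.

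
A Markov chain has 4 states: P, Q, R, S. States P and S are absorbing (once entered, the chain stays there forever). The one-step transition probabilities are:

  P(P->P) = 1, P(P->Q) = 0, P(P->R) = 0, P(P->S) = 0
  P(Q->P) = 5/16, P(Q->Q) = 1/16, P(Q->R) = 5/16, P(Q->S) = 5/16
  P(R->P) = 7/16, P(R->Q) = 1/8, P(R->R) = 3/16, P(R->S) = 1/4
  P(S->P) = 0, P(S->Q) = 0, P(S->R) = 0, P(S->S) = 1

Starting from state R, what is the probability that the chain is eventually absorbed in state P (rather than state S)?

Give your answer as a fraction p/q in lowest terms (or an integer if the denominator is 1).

Answer: 23/37

Derivation:
Let a_i = P(absorbed in P | start in state i).
Boundary conditions: a_P = 1, a_S = 0.
For each transient state i, a_i = sum_j P(i->j) * a_j:
  a_Q = 5/16*a_P + 1/16*a_Q + 5/16*a_R + 5/16*a_S
  a_R = 7/16*a_P + 1/8*a_Q + 3/16*a_R + 1/4*a_S

Substituting a_P = 1 and a_S = 0, rearrange to (I - Q) a = r where r[i] = P(i -> P):
  [15/16, -5/16] . (a_Q, a_R) = 5/16
  [-1/8, 13/16] . (a_Q, a_R) = 7/16

Solving yields:
  a_Q = 20/37
  a_R = 23/37

Starting state is R, so the absorption probability is a_R = 23/37.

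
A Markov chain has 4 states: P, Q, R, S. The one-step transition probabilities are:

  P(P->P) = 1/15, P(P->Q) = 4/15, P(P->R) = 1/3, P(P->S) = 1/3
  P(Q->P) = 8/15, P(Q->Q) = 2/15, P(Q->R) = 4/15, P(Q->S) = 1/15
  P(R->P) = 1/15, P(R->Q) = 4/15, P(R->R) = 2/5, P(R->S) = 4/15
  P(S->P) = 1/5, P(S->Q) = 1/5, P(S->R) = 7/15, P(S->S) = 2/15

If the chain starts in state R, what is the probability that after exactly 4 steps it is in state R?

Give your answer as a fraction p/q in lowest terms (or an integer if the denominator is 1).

Computing P^4 by repeated multiplication:
P^1 =
  P: [1/15, 4/15, 1/3, 1/3]
  Q: [8/15, 2/15, 4/15, 1/15]
  R: [1/15, 4/15, 2/5, 4/15]
  S: [1/5, 1/5, 7/15, 2/15]
P^2 =
  P: [53/225, 47/225, 86/225, 13/75]
  Q: [31/225, 11/45, 79/225, 4/15]
  R: [17/75, 16/75, 17/45, 41/225]
  S: [8/45, 52/225, 83/225, 2/9]
P^3 =
  P: [632/3375, 767/3375, 46/125, 734/3375]
  Q: [146/675, 146/675, 47/125, 646/3375]
  R: [643/3375, 763/3375, 1244/3375, 29/135]
  S: [689/3375, 746/3375, 1256/3375, 76/375]
P^4 =
  P: [3404/16875, 416/1875, 18818/50625, 10363/50625]
  Q: [3259/16875, 422/1875, 18706/50625, 10748/50625]
  R: [10166/50625, 11249/50625, 18806/50625, 1156/5625]
  S: [1993/10125, 11324/50625, 6251/16875, 10583/50625]

(P^4)[R -> R] = 18806/50625

Answer: 18806/50625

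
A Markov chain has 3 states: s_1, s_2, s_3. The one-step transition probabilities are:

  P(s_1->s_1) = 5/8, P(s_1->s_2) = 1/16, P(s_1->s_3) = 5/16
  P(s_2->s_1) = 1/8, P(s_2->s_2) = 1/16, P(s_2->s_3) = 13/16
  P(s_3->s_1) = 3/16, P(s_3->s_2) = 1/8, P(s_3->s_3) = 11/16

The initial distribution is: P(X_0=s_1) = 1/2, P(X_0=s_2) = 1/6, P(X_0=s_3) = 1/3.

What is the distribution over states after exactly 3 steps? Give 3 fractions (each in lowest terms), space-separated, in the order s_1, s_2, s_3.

Propagating the distribution step by step (d_{t+1} = d_t * P):
d_0 = (s_1=1/2, s_2=1/6, s_3=1/3)
  d_1[s_1] = 1/2*5/8 + 1/6*1/8 + 1/3*3/16 = 19/48
  d_1[s_2] = 1/2*1/16 + 1/6*1/16 + 1/3*1/8 = 1/12
  d_1[s_3] = 1/2*5/16 + 1/6*13/16 + 1/3*11/16 = 25/48
d_1 = (s_1=19/48, s_2=1/12, s_3=25/48)
  d_2[s_1] = 19/48*5/8 + 1/12*1/8 + 25/48*3/16 = 91/256
  d_2[s_2] = 19/48*1/16 + 1/12*1/16 + 25/48*1/8 = 73/768
  d_2[s_3] = 19/48*5/16 + 1/12*13/16 + 25/48*11/16 = 211/384
d_2 = (s_1=91/256, s_2=73/768, s_3=211/384)
  d_3[s_1] = 91/256*5/8 + 73/768*1/8 + 211/384*3/16 = 2071/6144
  d_3[s_2] = 91/256*1/16 + 73/768*1/16 + 211/384*1/8 = 595/6144
  d_3[s_3] = 91/256*5/16 + 73/768*13/16 + 211/384*11/16 = 1739/3072
d_3 = (s_1=2071/6144, s_2=595/6144, s_3=1739/3072)

Answer: 2071/6144 595/6144 1739/3072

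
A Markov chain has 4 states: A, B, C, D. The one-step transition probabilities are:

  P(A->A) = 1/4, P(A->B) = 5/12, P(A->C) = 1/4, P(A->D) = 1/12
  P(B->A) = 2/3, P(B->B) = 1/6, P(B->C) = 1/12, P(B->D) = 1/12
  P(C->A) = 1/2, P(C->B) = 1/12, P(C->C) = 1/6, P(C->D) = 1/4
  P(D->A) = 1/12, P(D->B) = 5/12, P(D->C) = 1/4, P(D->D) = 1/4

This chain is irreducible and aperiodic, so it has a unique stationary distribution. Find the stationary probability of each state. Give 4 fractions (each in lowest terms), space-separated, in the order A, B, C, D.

The stationary distribution satisfies pi = pi * P, i.e.:
  pi_A = 1/4*pi_A + 2/3*pi_B + 1/2*pi_C + 1/12*pi_D
  pi_B = 5/12*pi_A + 1/6*pi_B + 1/12*pi_C + 5/12*pi_D
  pi_C = 1/4*pi_A + 1/12*pi_B + 1/6*pi_C + 1/4*pi_D
  pi_D = 1/12*pi_A + 1/12*pi_B + 1/4*pi_C + 1/4*pi_D
with normalization: pi_A + pi_B + pi_C + pi_D = 1.

Using the first 3 balance equations plus normalization, the linear system A*pi = b is:
  [-3/4, 2/3, 1/2, 1/12] . pi = 0
  [5/12, -5/6, 1/12, 5/12] . pi = 0
  [1/4, 1/12, -5/6, 1/4] . pi = 0
  [1, 1, 1, 1] . pi = 1

Solving yields:
  pi_A = 733/1870
  pi_B = 53/187
  pi_C = 35/187
  pi_D = 257/1870

Verification (pi * P):
  733/1870*1/4 + 53/187*2/3 + 35/187*1/2 + 257/1870*1/12 = 733/1870 = pi_A  (ok)
  733/1870*5/12 + 53/187*1/6 + 35/187*1/12 + 257/1870*5/12 = 53/187 = pi_B  (ok)
  733/1870*1/4 + 53/187*1/12 + 35/187*1/6 + 257/1870*1/4 = 35/187 = pi_C  (ok)
  733/1870*1/12 + 53/187*1/12 + 35/187*1/4 + 257/1870*1/4 = 257/1870 = pi_D  (ok)

Answer: 733/1870 53/187 35/187 257/1870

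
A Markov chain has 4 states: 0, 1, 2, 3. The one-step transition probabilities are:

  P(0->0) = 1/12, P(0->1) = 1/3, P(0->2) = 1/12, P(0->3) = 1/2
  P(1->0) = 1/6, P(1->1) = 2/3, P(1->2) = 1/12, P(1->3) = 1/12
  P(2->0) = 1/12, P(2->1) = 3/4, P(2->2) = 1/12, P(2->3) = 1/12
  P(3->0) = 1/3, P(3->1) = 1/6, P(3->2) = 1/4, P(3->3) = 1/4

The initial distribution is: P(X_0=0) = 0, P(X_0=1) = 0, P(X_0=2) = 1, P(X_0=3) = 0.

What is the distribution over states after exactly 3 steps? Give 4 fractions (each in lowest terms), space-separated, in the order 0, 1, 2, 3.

Answer: 1/6 239/432 91/864 151/864

Derivation:
Propagating the distribution step by step (d_{t+1} = d_t * P):
d_0 = (0=0, 1=0, 2=1, 3=0)
  d_1[0] = 0*1/12 + 0*1/6 + 1*1/12 + 0*1/3 = 1/12
  d_1[1] = 0*1/3 + 0*2/3 + 1*3/4 + 0*1/6 = 3/4
  d_1[2] = 0*1/12 + 0*1/12 + 1*1/12 + 0*1/4 = 1/12
  d_1[3] = 0*1/2 + 0*1/12 + 1*1/12 + 0*1/4 = 1/12
d_1 = (0=1/12, 1=3/4, 2=1/12, 3=1/12)
  d_2[0] = 1/12*1/12 + 3/4*1/6 + 1/12*1/12 + 1/12*1/3 = 1/6
  d_2[1] = 1/12*1/3 + 3/4*2/3 + 1/12*3/4 + 1/12*1/6 = 29/48
  d_2[2] = 1/12*1/12 + 3/4*1/12 + 1/12*1/12 + 1/12*1/4 = 7/72
  d_2[3] = 1/12*1/2 + 3/4*1/12 + 1/12*1/12 + 1/12*1/4 = 19/144
d_2 = (0=1/6, 1=29/48, 2=7/72, 3=19/144)
  d_3[0] = 1/6*1/12 + 29/48*1/6 + 7/72*1/12 + 19/144*1/3 = 1/6
  d_3[1] = 1/6*1/3 + 29/48*2/3 + 7/72*3/4 + 19/144*1/6 = 239/432
  d_3[2] = 1/6*1/12 + 29/48*1/12 + 7/72*1/12 + 19/144*1/4 = 91/864
  d_3[3] = 1/6*1/2 + 29/48*1/12 + 7/72*1/12 + 19/144*1/4 = 151/864
d_3 = (0=1/6, 1=239/432, 2=91/864, 3=151/864)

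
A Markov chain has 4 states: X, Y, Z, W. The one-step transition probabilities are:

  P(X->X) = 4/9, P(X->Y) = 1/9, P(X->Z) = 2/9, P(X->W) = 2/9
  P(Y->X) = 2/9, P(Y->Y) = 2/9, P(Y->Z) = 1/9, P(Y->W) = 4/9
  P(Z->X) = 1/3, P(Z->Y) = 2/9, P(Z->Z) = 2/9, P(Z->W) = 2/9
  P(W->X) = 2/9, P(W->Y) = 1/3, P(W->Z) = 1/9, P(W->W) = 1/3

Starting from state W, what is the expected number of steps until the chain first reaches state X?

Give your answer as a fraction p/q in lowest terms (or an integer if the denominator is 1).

Let h_i = expected steps to first reach X from state i.
Boundary: h_X = 0.
First-step equations for the other states:
  h_Y = 1 + 2/9*h_X + 2/9*h_Y + 1/9*h_Z + 4/9*h_W
  h_Z = 1 + 1/3*h_X + 2/9*h_Y + 2/9*h_Z + 2/9*h_W
  h_W = 1 + 2/9*h_X + 1/3*h_Y + 1/9*h_Z + 1/3*h_W

Substituting h_X = 0 and rearranging gives the linear system (I - Q) h = 1:
  [7/9, -1/9, -4/9] . (h_Y, h_Z, h_W) = 1
  [-2/9, 7/9, -2/9] . (h_Y, h_Z, h_W) = 1
  [-1/3, -1/9, 2/3] . (h_Y, h_Z, h_W) = 1

Solving yields:
  h_Y = 72/17
  h_Z = 63/17
  h_W = 72/17

Starting state is W, so the expected hitting time is h_W = 72/17.

Answer: 72/17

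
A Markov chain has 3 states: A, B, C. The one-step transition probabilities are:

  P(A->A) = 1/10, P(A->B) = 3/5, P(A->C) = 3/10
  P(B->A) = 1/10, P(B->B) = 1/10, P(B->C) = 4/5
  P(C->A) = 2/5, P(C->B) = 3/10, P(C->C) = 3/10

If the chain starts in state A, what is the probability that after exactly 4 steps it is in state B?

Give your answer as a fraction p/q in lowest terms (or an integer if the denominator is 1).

Computing P^4 by repeated multiplication:
P^1 =
  A: [1/10, 3/5, 3/10]
  B: [1/10, 1/10, 4/5]
  C: [2/5, 3/10, 3/10]
P^2 =
  A: [19/100, 21/100, 3/5]
  B: [17/50, 31/100, 7/20]
  C: [19/100, 9/25, 9/20]
P^3 =
  A: [7/25, 63/200, 81/200]
  B: [41/200, 17/50, 91/200]
  C: [47/200, 57/200, 12/25]
P^4 =
  A: [443/2000, 321/1000, 183/400]
  B: [473/2000, 587/2000, 47/100]
  C: [61/250, 627/2000, 177/400]

(P^4)[A -> B] = 321/1000

Answer: 321/1000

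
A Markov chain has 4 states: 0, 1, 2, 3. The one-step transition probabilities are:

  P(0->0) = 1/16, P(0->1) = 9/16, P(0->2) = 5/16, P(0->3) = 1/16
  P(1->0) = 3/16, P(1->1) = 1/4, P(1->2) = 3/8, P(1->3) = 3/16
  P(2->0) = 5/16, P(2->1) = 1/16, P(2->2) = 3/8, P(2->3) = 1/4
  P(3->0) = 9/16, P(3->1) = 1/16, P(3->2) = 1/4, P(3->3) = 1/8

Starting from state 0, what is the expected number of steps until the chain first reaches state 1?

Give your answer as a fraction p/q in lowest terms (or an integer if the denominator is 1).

Let h_i = expected steps to first reach 1 from state i.
Boundary: h_1 = 0.
First-step equations for the other states:
  h_0 = 1 + 1/16*h_0 + 9/16*h_1 + 5/16*h_2 + 1/16*h_3
  h_2 = 1 + 5/16*h_0 + 1/16*h_1 + 3/8*h_2 + 1/4*h_3
  h_3 = 1 + 9/16*h_0 + 1/16*h_1 + 1/4*h_2 + 1/8*h_3

Substituting h_1 = 0 and rearranging gives the linear system (I - Q) h = 1:
  [15/16, -5/16, -1/16] . (h_0, h_2, h_3) = 1
  [-5/16, 5/8, -1/4] . (h_0, h_2, h_3) = 1
  [-9/16, -1/4, 7/8] . (h_0, h_2, h_3) = 1

Solving yields:
  h_0 = 912/305
  h_2 = 1488/305
  h_3 = 272/61

Starting state is 0, so the expected hitting time is h_0 = 912/305.

Answer: 912/305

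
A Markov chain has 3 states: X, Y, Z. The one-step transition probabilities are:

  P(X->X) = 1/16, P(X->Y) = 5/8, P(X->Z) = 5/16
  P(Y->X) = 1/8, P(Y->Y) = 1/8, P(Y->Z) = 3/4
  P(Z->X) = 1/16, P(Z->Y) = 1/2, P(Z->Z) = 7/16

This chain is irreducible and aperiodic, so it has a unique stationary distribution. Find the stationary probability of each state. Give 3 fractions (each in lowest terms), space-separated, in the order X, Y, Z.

The stationary distribution satisfies pi = pi * P, i.e.:
  pi_X = 1/16*pi_X + 1/8*pi_Y + 1/16*pi_Z
  pi_Y = 5/8*pi_X + 1/8*pi_Y + 1/2*pi_Z
  pi_Z = 5/16*pi_X + 3/4*pi_Y + 7/16*pi_Z
with normalization: pi_X + pi_Y + pi_Z = 1.

Using the first 2 balance equations plus normalization, the linear system A*pi = b is:
  [-15/16, 1/8, 1/16] . pi = 0
  [5/8, -7/8, 1/2] . pi = 0
  [1, 1, 1] . pi = 1

Solving yields:
  pi_X = 3/35
  pi_Y = 13/35
  pi_Z = 19/35

Verification (pi * P):
  3/35*1/16 + 13/35*1/8 + 19/35*1/16 = 3/35 = pi_X  (ok)
  3/35*5/8 + 13/35*1/8 + 19/35*1/2 = 13/35 = pi_Y  (ok)
  3/35*5/16 + 13/35*3/4 + 19/35*7/16 = 19/35 = pi_Z  (ok)

Answer: 3/35 13/35 19/35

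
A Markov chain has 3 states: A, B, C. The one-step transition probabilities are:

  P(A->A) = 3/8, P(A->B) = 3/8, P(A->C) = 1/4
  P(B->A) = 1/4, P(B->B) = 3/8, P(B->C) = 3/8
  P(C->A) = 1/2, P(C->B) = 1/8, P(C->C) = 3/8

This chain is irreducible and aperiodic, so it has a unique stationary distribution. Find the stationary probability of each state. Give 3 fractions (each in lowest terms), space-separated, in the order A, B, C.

Answer: 11/29 17/58 19/58

Derivation:
The stationary distribution satisfies pi = pi * P, i.e.:
  pi_A = 3/8*pi_A + 1/4*pi_B + 1/2*pi_C
  pi_B = 3/8*pi_A + 3/8*pi_B + 1/8*pi_C
  pi_C = 1/4*pi_A + 3/8*pi_B + 3/8*pi_C
with normalization: pi_A + pi_B + pi_C = 1.

Using the first 2 balance equations plus normalization, the linear system A*pi = b is:
  [-5/8, 1/4, 1/2] . pi = 0
  [3/8, -5/8, 1/8] . pi = 0
  [1, 1, 1] . pi = 1

Solving yields:
  pi_A = 11/29
  pi_B = 17/58
  pi_C = 19/58

Verification (pi * P):
  11/29*3/8 + 17/58*1/4 + 19/58*1/2 = 11/29 = pi_A  (ok)
  11/29*3/8 + 17/58*3/8 + 19/58*1/8 = 17/58 = pi_B  (ok)
  11/29*1/4 + 17/58*3/8 + 19/58*3/8 = 19/58 = pi_C  (ok)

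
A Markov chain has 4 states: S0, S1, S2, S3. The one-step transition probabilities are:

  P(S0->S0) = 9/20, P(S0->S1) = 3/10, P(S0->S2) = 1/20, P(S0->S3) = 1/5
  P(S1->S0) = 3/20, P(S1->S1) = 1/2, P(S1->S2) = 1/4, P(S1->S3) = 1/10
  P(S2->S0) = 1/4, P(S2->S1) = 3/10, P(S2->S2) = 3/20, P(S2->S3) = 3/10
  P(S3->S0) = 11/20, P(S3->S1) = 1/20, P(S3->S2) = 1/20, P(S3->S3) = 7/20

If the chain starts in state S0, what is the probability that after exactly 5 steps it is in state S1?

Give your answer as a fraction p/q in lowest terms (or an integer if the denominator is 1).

Answer: 493803/1600000

Derivation:
Computing P^5 by repeated multiplication:
P^1 =
  S0: [9/20, 3/10, 1/20, 1/5]
  S1: [3/20, 1/2, 1/4, 1/10]
  S2: [1/4, 3/10, 3/20, 3/10]
  S3: [11/20, 1/20, 1/20, 7/20]
P^2 =
  S0: [37/100, 31/100, 23/200, 41/200]
  S1: [13/50, 3/8, 7/40, 19/100]
  S2: [9/25, 57/200, 1/8, 23/100]
  S3: [23/50, 89/400, 13/200, 101/400]
P^3 =
  S0: [709/2000, 1243/4000, 247/2000, 169/800]
  S1: [643/2000, 131/400, 57/400, 417/2000]
  S2: [29/80, 599/2000, 239/2000, 437/2000]
  S3: [791/2000, 2251/8000, 101/1000, 1777/8000]
P^4 =
  S0: [883/2500, 24747/80000, 249/2000, 17037/80000]
  S1: [3441/10000, 2507/8000, 519/4000, 8511/40000]
  S2: [3581/10000, 12211/40000, 2437/20000, 8591/40000]
  S3: [919/2500, 48119/160000, 931/8000, 6889/32000]
P^5 =
  S0: [70719/200000, 493803/1600000, 49727/400000, 341537/1600000]
  S1: [70263/200000, 49517/160000, 2513/20000, 170843/800000]
  S2: [14221/40000, 245889/800000, 3081/25000, 171099/800000]
  S3: [35803/100000, 980251/3200000, 97429/800000, 684337/3200000]

(P^5)[S0 -> S1] = 493803/1600000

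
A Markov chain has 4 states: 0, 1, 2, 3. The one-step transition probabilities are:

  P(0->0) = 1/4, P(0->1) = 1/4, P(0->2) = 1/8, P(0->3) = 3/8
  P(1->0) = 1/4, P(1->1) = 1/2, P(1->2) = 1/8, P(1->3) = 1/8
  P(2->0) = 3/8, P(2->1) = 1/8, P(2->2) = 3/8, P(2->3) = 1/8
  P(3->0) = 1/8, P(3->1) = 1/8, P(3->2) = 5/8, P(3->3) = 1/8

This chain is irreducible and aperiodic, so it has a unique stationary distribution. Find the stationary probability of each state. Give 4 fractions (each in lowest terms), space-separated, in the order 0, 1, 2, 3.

The stationary distribution satisfies pi = pi * P, i.e.:
  pi_0 = 1/4*pi_0 + 1/4*pi_1 + 3/8*pi_2 + 1/8*pi_3
  pi_1 = 1/4*pi_0 + 1/2*pi_1 + 1/8*pi_2 + 1/8*pi_3
  pi_2 = 1/8*pi_0 + 1/8*pi_1 + 3/8*pi_2 + 5/8*pi_3
  pi_3 = 3/8*pi_0 + 1/8*pi_1 + 1/8*pi_2 + 1/8*pi_3
with normalization: pi_0 + pi_1 + pi_2 + pi_3 = 1.

Using the first 3 balance equations plus normalization, the linear system A*pi = b is:
  [-3/4, 1/4, 3/8, 1/8] . pi = 0
  [1/4, -1/2, 1/8, 1/8] . pi = 0
  [1/8, 1/8, -5/8, 5/8] . pi = 0
  [1, 1, 1, 1] . pi = 1

Solving yields:
  pi_0 = 51/194
  pi_1 = 49/194
  pi_2 = 57/194
  pi_3 = 37/194

Verification (pi * P):
  51/194*1/4 + 49/194*1/4 + 57/194*3/8 + 37/194*1/8 = 51/194 = pi_0  (ok)
  51/194*1/4 + 49/194*1/2 + 57/194*1/8 + 37/194*1/8 = 49/194 = pi_1  (ok)
  51/194*1/8 + 49/194*1/8 + 57/194*3/8 + 37/194*5/8 = 57/194 = pi_2  (ok)
  51/194*3/8 + 49/194*1/8 + 57/194*1/8 + 37/194*1/8 = 37/194 = pi_3  (ok)

Answer: 51/194 49/194 57/194 37/194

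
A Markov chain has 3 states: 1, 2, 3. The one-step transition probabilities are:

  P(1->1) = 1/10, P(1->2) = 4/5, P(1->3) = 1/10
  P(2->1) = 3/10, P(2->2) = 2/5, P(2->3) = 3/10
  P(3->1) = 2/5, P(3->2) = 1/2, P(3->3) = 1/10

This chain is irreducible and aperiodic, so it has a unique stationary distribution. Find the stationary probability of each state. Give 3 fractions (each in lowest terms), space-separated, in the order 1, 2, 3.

Answer: 39/146 77/146 15/73

Derivation:
The stationary distribution satisfies pi = pi * P, i.e.:
  pi_1 = 1/10*pi_1 + 3/10*pi_2 + 2/5*pi_3
  pi_2 = 4/5*pi_1 + 2/5*pi_2 + 1/2*pi_3
  pi_3 = 1/10*pi_1 + 3/10*pi_2 + 1/10*pi_3
with normalization: pi_1 + pi_2 + pi_3 = 1.

Using the first 2 balance equations plus normalization, the linear system A*pi = b is:
  [-9/10, 3/10, 2/5] . pi = 0
  [4/5, -3/5, 1/2] . pi = 0
  [1, 1, 1] . pi = 1

Solving yields:
  pi_1 = 39/146
  pi_2 = 77/146
  pi_3 = 15/73

Verification (pi * P):
  39/146*1/10 + 77/146*3/10 + 15/73*2/5 = 39/146 = pi_1  (ok)
  39/146*4/5 + 77/146*2/5 + 15/73*1/2 = 77/146 = pi_2  (ok)
  39/146*1/10 + 77/146*3/10 + 15/73*1/10 = 15/73 = pi_3  (ok)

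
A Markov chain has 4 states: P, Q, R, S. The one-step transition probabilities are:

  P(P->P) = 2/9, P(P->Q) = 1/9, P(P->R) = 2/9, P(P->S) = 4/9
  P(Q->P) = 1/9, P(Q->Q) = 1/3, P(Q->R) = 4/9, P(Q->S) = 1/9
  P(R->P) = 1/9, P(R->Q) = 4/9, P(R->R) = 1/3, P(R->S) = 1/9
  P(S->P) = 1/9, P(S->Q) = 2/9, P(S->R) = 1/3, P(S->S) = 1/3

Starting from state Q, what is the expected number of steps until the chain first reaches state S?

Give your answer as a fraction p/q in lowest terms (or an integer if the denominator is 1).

Answer: 72/11

Derivation:
Let h_i = expected steps to first reach S from state i.
Boundary: h_S = 0.
First-step equations for the other states:
  h_P = 1 + 2/9*h_P + 1/9*h_Q + 2/9*h_R + 4/9*h_S
  h_Q = 1 + 1/9*h_P + 1/3*h_Q + 4/9*h_R + 1/9*h_S
  h_R = 1 + 1/9*h_P + 4/9*h_Q + 1/3*h_R + 1/9*h_S

Substituting h_S = 0 and rearranging gives the linear system (I - Q) h = 1:
  [7/9, -1/9, -2/9] . (h_P, h_Q, h_R) = 1
  [-1/9, 2/3, -4/9] . (h_P, h_Q, h_R) = 1
  [-1/9, -4/9, 2/3] . (h_P, h_Q, h_R) = 1

Solving yields:
  h_P = 45/11
  h_Q = 72/11
  h_R = 72/11

Starting state is Q, so the expected hitting time is h_Q = 72/11.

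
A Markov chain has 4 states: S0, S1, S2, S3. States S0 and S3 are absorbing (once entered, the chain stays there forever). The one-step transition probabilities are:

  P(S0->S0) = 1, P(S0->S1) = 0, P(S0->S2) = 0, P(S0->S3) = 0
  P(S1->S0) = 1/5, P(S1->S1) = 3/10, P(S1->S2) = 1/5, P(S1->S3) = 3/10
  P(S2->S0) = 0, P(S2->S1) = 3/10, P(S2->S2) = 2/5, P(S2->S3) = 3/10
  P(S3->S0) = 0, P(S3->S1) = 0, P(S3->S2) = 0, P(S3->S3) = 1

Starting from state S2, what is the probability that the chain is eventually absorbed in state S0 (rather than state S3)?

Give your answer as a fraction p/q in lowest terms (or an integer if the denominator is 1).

Let a_i = P(absorbed in S0 | start in state i).
Boundary conditions: a_S0 = 1, a_S3 = 0.
For each transient state i, a_i = sum_j P(i->j) * a_j:
  a_S1 = 1/5*a_S0 + 3/10*a_S1 + 1/5*a_S2 + 3/10*a_S3
  a_S2 = 0*a_S0 + 3/10*a_S1 + 2/5*a_S2 + 3/10*a_S3

Substituting a_S0 = 1 and a_S3 = 0, rearrange to (I - Q) a = r where r[i] = P(i -> S0):
  [7/10, -1/5] . (a_S1, a_S2) = 1/5
  [-3/10, 3/5] . (a_S1, a_S2) = 0

Solving yields:
  a_S1 = 1/3
  a_S2 = 1/6

Starting state is S2, so the absorption probability is a_S2 = 1/6.

Answer: 1/6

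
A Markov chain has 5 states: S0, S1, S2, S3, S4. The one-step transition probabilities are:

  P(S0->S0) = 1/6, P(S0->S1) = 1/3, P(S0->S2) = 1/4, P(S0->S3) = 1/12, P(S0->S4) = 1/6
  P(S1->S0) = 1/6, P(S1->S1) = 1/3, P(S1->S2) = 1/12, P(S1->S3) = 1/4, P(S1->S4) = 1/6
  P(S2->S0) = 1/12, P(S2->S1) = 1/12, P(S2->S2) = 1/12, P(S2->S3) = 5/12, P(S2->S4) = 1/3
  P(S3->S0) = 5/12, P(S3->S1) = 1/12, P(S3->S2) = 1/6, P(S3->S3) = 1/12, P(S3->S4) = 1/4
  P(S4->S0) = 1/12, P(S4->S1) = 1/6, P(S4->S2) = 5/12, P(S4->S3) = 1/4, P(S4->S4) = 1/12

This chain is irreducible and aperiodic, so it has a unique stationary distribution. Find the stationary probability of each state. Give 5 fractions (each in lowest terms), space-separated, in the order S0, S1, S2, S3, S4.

Answer: 957/5110 143/730 102/511 552/2555 514/2555

Derivation:
The stationary distribution satisfies pi = pi * P, i.e.:
  pi_S0 = 1/6*pi_S0 + 1/6*pi_S1 + 1/12*pi_S2 + 5/12*pi_S3 + 1/12*pi_S4
  pi_S1 = 1/3*pi_S0 + 1/3*pi_S1 + 1/12*pi_S2 + 1/12*pi_S3 + 1/6*pi_S4
  pi_S2 = 1/4*pi_S0 + 1/12*pi_S1 + 1/12*pi_S2 + 1/6*pi_S3 + 5/12*pi_S4
  pi_S3 = 1/12*pi_S0 + 1/4*pi_S1 + 5/12*pi_S2 + 1/12*pi_S3 + 1/4*pi_S4
  pi_S4 = 1/6*pi_S0 + 1/6*pi_S1 + 1/3*pi_S2 + 1/4*pi_S3 + 1/12*pi_S4
with normalization: pi_S0 + pi_S1 + pi_S2 + pi_S3 + pi_S4 = 1.

Using the first 4 balance equations plus normalization, the linear system A*pi = b is:
  [-5/6, 1/6, 1/12, 5/12, 1/12] . pi = 0
  [1/3, -2/3, 1/12, 1/12, 1/6] . pi = 0
  [1/4, 1/12, -11/12, 1/6, 5/12] . pi = 0
  [1/12, 1/4, 5/12, -11/12, 1/4] . pi = 0
  [1, 1, 1, 1, 1] . pi = 1

Solving yields:
  pi_S0 = 957/5110
  pi_S1 = 143/730
  pi_S2 = 102/511
  pi_S3 = 552/2555
  pi_S4 = 514/2555

Verification (pi * P):
  957/5110*1/6 + 143/730*1/6 + 102/511*1/12 + 552/2555*5/12 + 514/2555*1/12 = 957/5110 = pi_S0  (ok)
  957/5110*1/3 + 143/730*1/3 + 102/511*1/12 + 552/2555*1/12 + 514/2555*1/6 = 143/730 = pi_S1  (ok)
  957/5110*1/4 + 143/730*1/12 + 102/511*1/12 + 552/2555*1/6 + 514/2555*5/12 = 102/511 = pi_S2  (ok)
  957/5110*1/12 + 143/730*1/4 + 102/511*5/12 + 552/2555*1/12 + 514/2555*1/4 = 552/2555 = pi_S3  (ok)
  957/5110*1/6 + 143/730*1/6 + 102/511*1/3 + 552/2555*1/4 + 514/2555*1/12 = 514/2555 = pi_S4  (ok)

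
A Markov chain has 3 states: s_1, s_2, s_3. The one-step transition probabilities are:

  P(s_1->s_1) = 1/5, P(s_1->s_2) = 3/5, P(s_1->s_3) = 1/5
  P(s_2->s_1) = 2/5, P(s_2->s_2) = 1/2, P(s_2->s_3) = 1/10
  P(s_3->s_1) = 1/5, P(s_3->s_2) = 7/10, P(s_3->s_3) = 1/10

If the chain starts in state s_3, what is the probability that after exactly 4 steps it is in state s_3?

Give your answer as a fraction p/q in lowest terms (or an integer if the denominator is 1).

Computing P^4 by repeated multiplication:
P^1 =
  s_1: [1/5, 3/5, 1/5]
  s_2: [2/5, 1/2, 1/10]
  s_3: [1/5, 7/10, 1/10]
P^2 =
  s_1: [8/25, 14/25, 3/25]
  s_2: [3/10, 14/25, 7/50]
  s_3: [17/50, 27/50, 3/25]
P^3 =
  s_1: [39/125, 139/250, 33/250]
  s_2: [39/125, 279/500, 13/100]
  s_3: [77/250, 279/500, 67/500]
P^4 =
  s_1: [389/1250, 697/1250, 82/625]
  s_2: [779/2500, 1393/2500, 82/625]
  s_3: [779/2500, 697/1250, 327/2500]

(P^4)[s_3 -> s_3] = 327/2500

Answer: 327/2500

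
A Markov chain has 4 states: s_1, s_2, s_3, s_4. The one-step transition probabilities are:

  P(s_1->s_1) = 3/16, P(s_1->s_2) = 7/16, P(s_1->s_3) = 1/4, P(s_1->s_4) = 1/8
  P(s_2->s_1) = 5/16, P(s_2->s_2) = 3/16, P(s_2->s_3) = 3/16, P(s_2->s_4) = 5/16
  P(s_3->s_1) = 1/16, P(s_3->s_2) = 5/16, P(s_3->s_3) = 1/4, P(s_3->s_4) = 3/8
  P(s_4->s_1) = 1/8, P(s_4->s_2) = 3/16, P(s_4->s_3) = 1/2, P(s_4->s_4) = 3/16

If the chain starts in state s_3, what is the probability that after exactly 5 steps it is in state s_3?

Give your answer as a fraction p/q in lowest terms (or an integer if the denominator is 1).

Answer: 39383/131072

Derivation:
Computing P^5 by repeated multiplication:
P^1 =
  s_1: [3/16, 7/16, 1/4, 1/8]
  s_2: [5/16, 3/16, 3/16, 5/16]
  s_3: [1/16, 5/16, 1/4, 3/8]
  s_4: [1/8, 3/16, 1/2, 3/16]
P^2 =
  s_1: [13/64, 17/64, 65/256, 71/256]
  s_2: [43/256, 37/128, 81/256, 29/128]
  s_3: [11/64, 15/64, 83/256, 69/256]
  s_4: [35/256, 9/32, 73/256, 19/64]
P^3 =
  s_1: [703/4096, 553/2048, 155/512, 1047/4096]
  s_2: [87/512, 551/2048, 591/2048, 279/1024]
  s_3: [653/4096, 555/2048, 155/512, 1093/4096]
  s_4: [345/2048, 527/2048, 157/512, 137/512]
P^4 =
  s_1: [10973/65536, 4395/16384, 9733/32768, 17517/65536]
  s_2: [2753/16384, 4359/16384, 9873/32768, 8671/32768]
  s_3: [10935/65536, 4345/16384, 9823/32768, 17575/65536]
  s_4: [2697/16384, 2195/8192, 9857/32768, 8737/32768]
P^5 =
  s_1: [175319/1048576, 34929/131072, 39329/131072, 279193/1048576]
  s_2: [87323/524288, 70037/262144, 78519/262144, 139853/524288]
  s_3: [174501/1048576, 34955/131072, 39383/131072, 279371/1048576]
  s_4: [87413/524288, 69797/262144, 19655/65536, 140041/524288]

(P^5)[s_3 -> s_3] = 39383/131072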